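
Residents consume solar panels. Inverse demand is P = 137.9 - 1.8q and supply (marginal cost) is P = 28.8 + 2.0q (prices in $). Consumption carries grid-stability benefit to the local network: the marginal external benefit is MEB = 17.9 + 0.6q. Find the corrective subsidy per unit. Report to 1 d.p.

subsidy = $41.7 per unit

Social marginal benefit = demand + MEB = 155.8 - 1.2q.
Set SMB = MC: 155.8 - 1.2q = 28.8 + 2.0q → q* = 39.6875.
The Pigouvian subsidy equals MEB at q*: 17.9 + 0.6×39.6875 = 41.7125.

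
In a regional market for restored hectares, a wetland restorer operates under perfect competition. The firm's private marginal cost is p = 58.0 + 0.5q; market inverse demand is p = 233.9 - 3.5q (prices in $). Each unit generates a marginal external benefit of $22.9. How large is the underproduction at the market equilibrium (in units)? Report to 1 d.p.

5.7 units

Market equilibrium (private): 58.0 + 0.5q = 233.9 - 3.5q → q_m = 43.9750.
Social marginal cost = private MC − MEB = 35.1 + 0.5q.
Set SMC = demand: 35.1 + 0.5q = 233.9 - 3.5q → q* = 49.7000.
Gap = |43.9750 − 49.7000| = 5.7250.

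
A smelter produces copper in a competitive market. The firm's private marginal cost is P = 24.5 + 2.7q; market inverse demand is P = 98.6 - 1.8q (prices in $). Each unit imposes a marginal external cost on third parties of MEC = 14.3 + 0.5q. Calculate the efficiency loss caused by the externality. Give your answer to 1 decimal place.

DWL = $50.8

Market equilibrium (private): 24.5 + 2.7q = 98.6 - 1.8q → q_m = 16.4667.
Social marginal cost = private MC + MEC = 38.8 + 3.2q.
Set SMC = demand: 38.8 + 3.2q = 98.6 - 1.8q → q* = 11.9600.
Between q* and q_m the wedge SMC − demand runs linearly from 0 to MEC(q_m), so the loss is a triangle.
DWL = ½ × 4.5067 × 22.5333 = 50.7754.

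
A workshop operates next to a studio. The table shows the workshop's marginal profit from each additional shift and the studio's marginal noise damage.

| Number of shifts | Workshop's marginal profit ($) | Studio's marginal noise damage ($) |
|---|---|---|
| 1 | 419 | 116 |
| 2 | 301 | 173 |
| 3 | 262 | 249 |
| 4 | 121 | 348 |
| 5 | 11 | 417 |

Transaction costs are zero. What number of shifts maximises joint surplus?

3

Bargaining reaches the level where marginal profit last exceeds marginal noise damage.
That holds through level 3 (262 ≥ 249) but not at 4 (121 < 348).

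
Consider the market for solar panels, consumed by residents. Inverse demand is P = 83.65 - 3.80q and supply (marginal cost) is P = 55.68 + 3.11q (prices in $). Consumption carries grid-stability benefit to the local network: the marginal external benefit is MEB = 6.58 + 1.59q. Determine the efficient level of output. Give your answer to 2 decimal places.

q* = 6.49

Social marginal benefit = demand + MEB = 90.23 - 2.21q.
Set SMB = MC: 90.23 - 2.21q = 55.68 + 3.11q → q* = 6.4944.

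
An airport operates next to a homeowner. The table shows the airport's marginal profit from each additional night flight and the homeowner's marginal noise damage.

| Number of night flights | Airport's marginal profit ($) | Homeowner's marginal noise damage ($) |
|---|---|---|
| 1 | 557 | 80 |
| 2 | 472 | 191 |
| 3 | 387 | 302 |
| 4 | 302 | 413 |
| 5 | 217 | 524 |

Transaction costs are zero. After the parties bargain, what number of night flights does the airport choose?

Bargaining reaches the level where marginal profit last exceeds marginal noise damage.
That holds through level 3 (387 ≥ 302) but not at 4 (302 < 413).

3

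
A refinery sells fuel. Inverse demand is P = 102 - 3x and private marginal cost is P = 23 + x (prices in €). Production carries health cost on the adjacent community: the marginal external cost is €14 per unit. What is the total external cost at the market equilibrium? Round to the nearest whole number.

Market equilibrium (private): 23 + x = 102 - 3x → x_m = 19.7500.
Total external cost = MEC × x_m = 14 × 19.7500 = 276.5000.

€277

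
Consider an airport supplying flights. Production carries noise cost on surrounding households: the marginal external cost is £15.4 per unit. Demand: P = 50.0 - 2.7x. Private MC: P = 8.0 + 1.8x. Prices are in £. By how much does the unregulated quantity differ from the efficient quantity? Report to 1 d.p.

Market equilibrium (private): 8.0 + 1.8x = 50.0 - 2.7x → x_m = 9.3333.
Social marginal cost = private MC + MEC = 23.4 + 1.8x.
Set SMC = demand: 23.4 + 1.8x = 50.0 - 2.7x → x* = 5.9111.
Gap = |9.3333 − 5.9111| = 3.4222.

3.4 units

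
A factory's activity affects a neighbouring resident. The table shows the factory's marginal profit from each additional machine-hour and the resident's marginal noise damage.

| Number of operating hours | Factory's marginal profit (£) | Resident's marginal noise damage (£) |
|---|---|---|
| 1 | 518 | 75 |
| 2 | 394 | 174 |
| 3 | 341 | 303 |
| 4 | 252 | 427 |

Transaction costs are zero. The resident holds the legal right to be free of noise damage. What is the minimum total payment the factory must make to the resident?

£552

Efficient level: marginal profit ≥ marginal noise damage through level 3, so k* = 3.
With the resident holding the right, the factory must at least compensate total damage at k*: 75 + 174 + 303 = 552.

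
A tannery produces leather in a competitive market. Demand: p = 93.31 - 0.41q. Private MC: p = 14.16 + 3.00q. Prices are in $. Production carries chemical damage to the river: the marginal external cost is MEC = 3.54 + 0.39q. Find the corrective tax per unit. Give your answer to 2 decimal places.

Social marginal cost = private MC + MEC = 17.70 + 3.39q.
Set SMC = demand: 17.70 + 3.39q = 93.31 - 0.41q → q* = 19.8974.
The Pigouvian tax equals MEC at q*: 3.54 + 0.39×19.8974 = 11.3000.

tax = $11.30 per unit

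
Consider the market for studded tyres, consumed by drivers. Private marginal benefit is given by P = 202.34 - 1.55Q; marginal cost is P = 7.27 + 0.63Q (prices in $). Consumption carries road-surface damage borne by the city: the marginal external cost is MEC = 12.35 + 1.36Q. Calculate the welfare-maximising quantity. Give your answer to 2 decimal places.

Social marginal benefit = demand − MEC = 189.99 - 2.91Q.
Set SMB = MC: 189.99 - 2.91Q = 7.27 + 0.63Q → Q* = 51.6158.

Q* = 51.62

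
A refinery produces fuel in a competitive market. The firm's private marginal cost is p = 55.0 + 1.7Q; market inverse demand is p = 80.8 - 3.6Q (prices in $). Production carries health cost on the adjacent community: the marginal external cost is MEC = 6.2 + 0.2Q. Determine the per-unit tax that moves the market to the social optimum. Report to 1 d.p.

Social marginal cost = private MC + MEC = 61.2 + 1.9Q.
Set SMC = demand: 61.2 + 1.9Q = 80.8 - 3.6Q → Q* = 3.5636.
The Pigouvian tax equals MEC at Q*: 6.2 + 0.2×3.5636 = 6.9127.

tax = $6.9 per unit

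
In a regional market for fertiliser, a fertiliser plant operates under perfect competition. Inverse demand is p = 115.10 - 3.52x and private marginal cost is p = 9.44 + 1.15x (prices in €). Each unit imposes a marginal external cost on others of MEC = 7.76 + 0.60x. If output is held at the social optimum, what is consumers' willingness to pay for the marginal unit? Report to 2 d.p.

P = €49.71

Social marginal cost = private MC + MEC = 17.20 + 1.75x.
Set SMC = demand: 17.20 + 1.75x = 115.10 - 3.52x → x* = 18.5769.
Consumer price on the demand curve at x*: 115.10 − 3.52×18.5769 = 49.7093.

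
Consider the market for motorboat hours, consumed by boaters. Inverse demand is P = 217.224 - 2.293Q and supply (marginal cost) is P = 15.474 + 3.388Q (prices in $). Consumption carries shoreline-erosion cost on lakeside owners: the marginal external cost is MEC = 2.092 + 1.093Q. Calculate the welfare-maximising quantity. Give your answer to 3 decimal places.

Q* = 29.474

Social marginal benefit = demand − MEC = 215.132 - 3.386Q.
Set SMB = MC: 215.132 - 3.386Q = 15.474 + 3.388Q → Q* = 29.4742.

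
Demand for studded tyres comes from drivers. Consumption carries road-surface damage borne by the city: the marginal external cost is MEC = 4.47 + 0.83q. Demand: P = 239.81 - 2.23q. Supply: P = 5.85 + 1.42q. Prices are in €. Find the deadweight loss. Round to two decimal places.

Market equilibrium (private): 5.85 + 1.42q = 239.81 - 2.23q → q_m = 64.0986.
Social marginal benefit = demand − MEC = 235.34 - 3.06q.
Set SMB = MC: 235.34 - 3.06q = 5.85 + 1.42q → q* = 51.2254.
The loss is the area between SMB and MC from q* to q_m; with linear curves that's a triangle of height MEC(q_m).
DWL = ½ × 12.8732 × 57.6719 = 371.2110.

DWL = €371.21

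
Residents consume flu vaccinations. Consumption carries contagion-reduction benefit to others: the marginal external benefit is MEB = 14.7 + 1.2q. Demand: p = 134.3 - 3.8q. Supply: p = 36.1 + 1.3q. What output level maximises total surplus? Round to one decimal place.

Social marginal benefit = demand + MEB = 149.0 - 2.6q.
Set SMB = MC: 149.0 - 2.6q = 36.1 + 1.3q → q* = 28.9487.

q* = 28.9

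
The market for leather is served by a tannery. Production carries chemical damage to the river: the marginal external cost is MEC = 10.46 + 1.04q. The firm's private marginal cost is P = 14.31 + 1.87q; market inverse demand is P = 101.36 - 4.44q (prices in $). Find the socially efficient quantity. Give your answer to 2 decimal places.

q* = 10.42

Social marginal cost = private MC + MEC = 24.77 + 2.91q.
Set SMC = demand: 24.77 + 2.91q = 101.36 - 4.44q → q* = 10.4204.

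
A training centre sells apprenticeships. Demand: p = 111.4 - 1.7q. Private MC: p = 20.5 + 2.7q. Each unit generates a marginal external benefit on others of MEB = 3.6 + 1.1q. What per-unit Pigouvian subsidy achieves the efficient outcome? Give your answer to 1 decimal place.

Social marginal cost = private MC − MEB = 16.9 + 1.6q.
Set SMC = demand: 16.9 + 1.6q = 111.4 - 1.7q → q* = 28.6364.
The Pigouvian subsidy equals MEB at q*: 3.6 + 1.1×28.6364 = 35.1000.

subsidy = 35.1 per unit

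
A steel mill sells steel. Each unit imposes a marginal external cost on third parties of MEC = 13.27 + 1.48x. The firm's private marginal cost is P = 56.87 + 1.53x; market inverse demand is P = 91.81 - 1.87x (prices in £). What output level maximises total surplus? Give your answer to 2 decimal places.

Social marginal cost = private MC + MEC = 70.14 + 3.01x.
Set SMC = demand: 70.14 + 3.01x = 91.81 - 1.87x → x* = 4.4406.

x* = 4.44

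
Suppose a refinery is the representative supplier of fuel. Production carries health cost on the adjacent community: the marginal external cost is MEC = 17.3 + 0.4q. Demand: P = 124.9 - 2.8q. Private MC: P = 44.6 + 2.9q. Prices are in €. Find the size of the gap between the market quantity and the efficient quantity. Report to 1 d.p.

3.8 units

Market equilibrium (private): 44.6 + 2.9q = 124.9 - 2.8q → q_m = 14.0877.
Social marginal cost = private MC + MEC = 61.9 + 3.3q.
Set SMC = demand: 61.9 + 3.3q = 124.9 - 2.8q → q* = 10.3279.
Gap = |14.0877 − 10.3279| = 3.7598.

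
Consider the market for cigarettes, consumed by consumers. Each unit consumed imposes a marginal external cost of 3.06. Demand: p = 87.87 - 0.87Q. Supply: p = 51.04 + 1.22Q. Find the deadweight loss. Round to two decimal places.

DWL = 2.24

Market equilibrium (private): 51.04 + 1.22Q = 87.87 - 0.87Q → Q_m = 17.6220.
Social marginal benefit = demand − MEC = 84.81 - 0.87Q.
Set SMB = MC: 84.81 - 0.87Q = 51.04 + 1.22Q → Q* = 16.1579.
The loss is the area between SMB and MC from Q* to Q_m; with linear curves that's a triangle of height MEC(Q_m).
DWL = ½ × 1.4641 × 3.0600 = 2.2401.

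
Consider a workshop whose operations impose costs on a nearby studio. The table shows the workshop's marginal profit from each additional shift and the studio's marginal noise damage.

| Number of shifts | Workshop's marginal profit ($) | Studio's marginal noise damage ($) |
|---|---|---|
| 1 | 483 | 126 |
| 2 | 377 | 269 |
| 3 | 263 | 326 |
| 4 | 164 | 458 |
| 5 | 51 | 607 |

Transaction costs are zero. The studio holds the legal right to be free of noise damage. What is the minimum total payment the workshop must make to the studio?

$395

Efficient level: marginal profit ≥ marginal noise damage through level 2, so k* = 2.
With the studio holding the right, the workshop must at least compensate total damage at k*: 126 + 269 = 395.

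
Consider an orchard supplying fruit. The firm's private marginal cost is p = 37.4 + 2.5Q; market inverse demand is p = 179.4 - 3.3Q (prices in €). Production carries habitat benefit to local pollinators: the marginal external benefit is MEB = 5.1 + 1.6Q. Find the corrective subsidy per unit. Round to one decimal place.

subsidy = €61.1 per unit

Social marginal cost = private MC − MEB = 32.3 + 0.9Q.
Set SMC = demand: 32.3 + 0.9Q = 179.4 - 3.3Q → Q* = 35.0238.
The Pigouvian subsidy equals MEB at Q*: 5.1 + 1.6×35.0238 = 61.1381.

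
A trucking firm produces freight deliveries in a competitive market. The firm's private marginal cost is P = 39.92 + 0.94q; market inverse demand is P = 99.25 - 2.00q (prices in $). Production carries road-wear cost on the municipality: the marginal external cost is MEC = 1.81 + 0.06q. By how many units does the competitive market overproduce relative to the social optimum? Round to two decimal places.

1.01 units

Market equilibrium (private): 39.92 + 0.94q = 99.25 - 2.00q → q_m = 20.1803.
Social marginal cost = private MC + MEC = 41.73 + q.
Set SMC = demand: 41.73 + q = 99.25 - 2.00q → q* = 19.1733.
Gap = |20.1803 − 19.1733| = 1.0070.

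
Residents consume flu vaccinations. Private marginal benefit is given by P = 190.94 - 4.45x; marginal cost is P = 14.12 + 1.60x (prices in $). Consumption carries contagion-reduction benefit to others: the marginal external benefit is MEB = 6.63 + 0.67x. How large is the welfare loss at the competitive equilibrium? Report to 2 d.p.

Market equilibrium (private): 14.12 + 1.60x = 190.94 - 4.45x → x_m = 29.2264.
Social marginal benefit = demand + MEB = 197.57 - 3.78x.
Set SMB = MC: 197.57 - 3.78x = 14.12 + 1.60x → x* = 34.0985.
The welfare-loss triangle has base |x_m − x*| and height MEB(x_m) (the vertical gap between SMB and MC is zero at x* and MEB at x_m).
DWL = ½ × 4.8721 × 26.2117 = 63.8530.

DWL = $63.85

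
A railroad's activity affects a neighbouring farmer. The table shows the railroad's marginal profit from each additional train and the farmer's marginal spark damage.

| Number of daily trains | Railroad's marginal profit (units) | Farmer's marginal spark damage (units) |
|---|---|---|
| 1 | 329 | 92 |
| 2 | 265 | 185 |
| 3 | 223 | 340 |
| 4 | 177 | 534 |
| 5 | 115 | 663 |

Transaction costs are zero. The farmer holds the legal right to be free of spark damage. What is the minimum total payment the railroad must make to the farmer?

Efficient level: marginal profit ≥ marginal spark damage through level 2, so k* = 2.
With the farmer holding the right, the railroad must at least compensate total damage at k*: 92 + 185 = 277.

277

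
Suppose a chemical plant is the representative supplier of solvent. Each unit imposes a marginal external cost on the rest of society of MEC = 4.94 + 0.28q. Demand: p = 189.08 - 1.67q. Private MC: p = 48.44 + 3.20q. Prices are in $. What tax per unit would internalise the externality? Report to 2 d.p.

tax = $12.32 per unit

Social marginal cost = private MC + MEC = 53.38 + 3.48q.
Set SMC = demand: 53.38 + 3.48q = 189.08 - 1.67q → q* = 26.3495.
The Pigouvian tax equals MEC at q*: 4.94 + 0.28×26.3495 = 12.3179.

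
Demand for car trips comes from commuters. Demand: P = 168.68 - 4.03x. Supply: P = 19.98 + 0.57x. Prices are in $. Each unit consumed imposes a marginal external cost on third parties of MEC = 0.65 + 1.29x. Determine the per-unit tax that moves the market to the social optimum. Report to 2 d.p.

Social marginal benefit = demand − MEC = 168.03 - 5.32x.
Set SMB = MC: 168.03 - 5.32x = 19.98 + 0.57x → x* = 25.1358.
The Pigouvian tax equals MEC at x*: 0.65 + 1.29×25.1358 = 33.0752.

tax = $33.08 per unit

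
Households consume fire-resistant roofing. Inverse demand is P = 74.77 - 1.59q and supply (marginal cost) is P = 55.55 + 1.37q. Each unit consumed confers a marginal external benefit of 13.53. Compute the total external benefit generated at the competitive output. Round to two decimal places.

87.85

Market equilibrium (private): 55.55 + 1.37q = 74.77 - 1.59q → q_m = 6.4932.
Total external benefit = MEB × q_m = 13.53 × 6.4932 = 87.8530.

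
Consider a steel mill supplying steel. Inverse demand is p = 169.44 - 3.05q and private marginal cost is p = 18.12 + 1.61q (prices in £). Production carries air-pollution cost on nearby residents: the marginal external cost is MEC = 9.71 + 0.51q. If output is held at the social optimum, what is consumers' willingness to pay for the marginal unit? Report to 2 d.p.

P = £85.90

Social marginal cost = private MC + MEC = 27.83 + 2.12q.
Set SMC = demand: 27.83 + 2.12q = 169.44 - 3.05q → q* = 27.3907.
Consumer price on the demand curve at q*: 169.44 − 3.05×27.3907 = 85.8984.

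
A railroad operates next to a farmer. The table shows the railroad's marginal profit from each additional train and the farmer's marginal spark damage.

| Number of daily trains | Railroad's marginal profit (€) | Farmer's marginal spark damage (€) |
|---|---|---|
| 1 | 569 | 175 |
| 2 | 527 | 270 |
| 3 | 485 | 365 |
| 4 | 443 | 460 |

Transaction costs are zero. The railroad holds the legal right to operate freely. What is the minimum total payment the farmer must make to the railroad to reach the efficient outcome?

Left alone the railroad would choose level 4 (marginal profit stays positive).
Efficient level: k* = 3 (marginal profit ≥ marginal spark damage through 3).
The farmer must at least cover the railroad's forgone profit from cutting 4→3: 443 = 443.

€443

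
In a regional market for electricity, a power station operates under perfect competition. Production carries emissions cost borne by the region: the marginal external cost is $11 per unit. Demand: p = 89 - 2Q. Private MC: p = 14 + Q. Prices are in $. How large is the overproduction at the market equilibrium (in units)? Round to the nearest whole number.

4 units

Market equilibrium (private): 14 + Q = 89 - 2Q → Q_m = 25.0000.
Social marginal cost = private MC + MEC = 25 + Q.
Set SMC = demand: 25 + Q = 89 - 2Q → Q* = 21.3333.
Gap = |25.0000 − 21.3333| = 3.6667.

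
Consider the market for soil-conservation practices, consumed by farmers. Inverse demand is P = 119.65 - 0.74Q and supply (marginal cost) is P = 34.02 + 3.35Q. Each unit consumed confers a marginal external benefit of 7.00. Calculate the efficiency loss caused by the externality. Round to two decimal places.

Market equilibrium (private): 34.02 + 3.35Q = 119.65 - 0.74Q → Q_m = 20.9364.
Social marginal benefit = demand + MEB = 126.65 - 0.74Q.
Set SMB = MC: 126.65 - 0.74Q = 34.02 + 3.35Q → Q* = 22.6479.
The loss is the area between SMB and MC from Q* to Q_m; with linear curves that's a triangle of height MEB(Q_m).
DWL = ½ × 1.7115 × 7.0000 = 5.9903.

DWL = 5.99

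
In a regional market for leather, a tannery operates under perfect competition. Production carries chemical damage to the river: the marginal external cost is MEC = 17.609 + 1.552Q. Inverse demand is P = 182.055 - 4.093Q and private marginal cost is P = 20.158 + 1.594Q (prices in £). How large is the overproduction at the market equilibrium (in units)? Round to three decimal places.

8.536 units

Market equilibrium (private): 20.158 + 1.594Q = 182.055 - 4.093Q → Q_m = 28.4679.
Social marginal cost = private MC + MEC = 37.767 + 3.146Q.
Set SMC = demand: 37.767 + 3.146Q = 182.055 - 4.093Q → Q* = 19.9320.
Gap = |28.4679 − 19.9320| = 8.5359.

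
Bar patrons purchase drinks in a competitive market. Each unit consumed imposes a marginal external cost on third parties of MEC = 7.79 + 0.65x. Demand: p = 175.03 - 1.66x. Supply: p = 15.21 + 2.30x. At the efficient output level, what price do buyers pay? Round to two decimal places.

P = 120.29

Social marginal benefit = demand − MEC = 167.24 - 2.31x.
Set SMB = MC: 167.24 - 2.31x = 15.21 + 2.30x → x* = 32.9783.
Consumer price on the demand curve at x*: 175.03 − 1.66×32.9783 = 120.2860.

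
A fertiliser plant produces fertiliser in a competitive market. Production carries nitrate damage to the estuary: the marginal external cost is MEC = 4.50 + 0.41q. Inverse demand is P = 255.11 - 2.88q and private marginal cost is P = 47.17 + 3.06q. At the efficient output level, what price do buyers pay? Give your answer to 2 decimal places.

Social marginal cost = private MC + MEC = 51.67 + 3.47q.
Set SMC = demand: 51.67 + 3.47q = 255.11 - 2.88q → q* = 32.0378.
Consumer price on the demand curve at q*: 255.11 − 2.88×32.0378 = 162.8411.

P = 162.84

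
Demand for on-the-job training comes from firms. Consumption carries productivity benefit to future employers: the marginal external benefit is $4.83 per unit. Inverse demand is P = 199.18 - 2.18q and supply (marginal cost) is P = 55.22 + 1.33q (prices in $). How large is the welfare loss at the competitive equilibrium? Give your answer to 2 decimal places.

DWL = $3.32

Market equilibrium (private): 55.22 + 1.33q = 199.18 - 2.18q → q_m = 41.0142.
Social marginal benefit = demand + MEB = 204.01 - 2.18q.
Set SMB = MC: 204.01 - 2.18q = 55.22 + 1.33q → q* = 42.3903.
The loss is the area between SMB and MC from q* to q_m; with linear curves that's a triangle of height MEB(q_m).
DWL = ½ × 1.3761 × 4.8300 = 3.3233.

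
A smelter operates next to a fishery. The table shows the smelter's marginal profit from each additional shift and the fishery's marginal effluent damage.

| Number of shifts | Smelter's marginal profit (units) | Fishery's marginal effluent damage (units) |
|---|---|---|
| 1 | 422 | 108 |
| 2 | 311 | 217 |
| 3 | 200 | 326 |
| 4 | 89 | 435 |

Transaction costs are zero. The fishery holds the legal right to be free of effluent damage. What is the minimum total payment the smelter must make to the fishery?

325

Efficient level: marginal profit ≥ marginal effluent damage through level 2, so k* = 2.
With the fishery holding the right, the smelter must at least compensate total damage at k*: 108 + 217 = 325.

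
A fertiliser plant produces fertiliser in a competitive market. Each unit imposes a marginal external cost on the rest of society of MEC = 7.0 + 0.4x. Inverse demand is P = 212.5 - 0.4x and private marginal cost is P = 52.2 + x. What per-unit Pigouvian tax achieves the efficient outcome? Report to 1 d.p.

Social marginal cost = private MC + MEC = 59.2 + 1.4x.
Set SMC = demand: 59.2 + 1.4x = 212.5 - 0.4x → x* = 85.1667.
The Pigouvian tax equals MEC at x*: 7.0 + 0.4×85.1667 = 41.0667.

tax = 41.1 per unit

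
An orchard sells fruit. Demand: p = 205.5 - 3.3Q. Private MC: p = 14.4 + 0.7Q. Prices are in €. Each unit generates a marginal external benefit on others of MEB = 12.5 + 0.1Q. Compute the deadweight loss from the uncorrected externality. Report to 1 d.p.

Market equilibrium (private): 14.4 + 0.7Q = 205.5 - 3.3Q → Q_m = 47.7750.
Social marginal cost = private MC − MEB = 1.9 + 0.6Q.
Set SMC = demand: 1.9 + 0.6Q = 205.5 - 3.3Q → Q* = 52.2051.
Between Q* and Q_m the wedge demand − SMC runs linearly from 0 to MEB(Q_m), so the loss is a triangle.
DWL = ½ × 4.4301 × 17.2775 = 38.2705.

DWL = €38.3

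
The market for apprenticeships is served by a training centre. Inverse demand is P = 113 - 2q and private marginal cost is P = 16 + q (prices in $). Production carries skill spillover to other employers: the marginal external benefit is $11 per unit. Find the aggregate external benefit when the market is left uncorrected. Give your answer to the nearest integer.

$356

Market equilibrium (private): 16 + q = 113 - 2q → q_m = 32.3333.
Total external benefit = MEB × q_m = 11 × 32.3333 = 355.6663.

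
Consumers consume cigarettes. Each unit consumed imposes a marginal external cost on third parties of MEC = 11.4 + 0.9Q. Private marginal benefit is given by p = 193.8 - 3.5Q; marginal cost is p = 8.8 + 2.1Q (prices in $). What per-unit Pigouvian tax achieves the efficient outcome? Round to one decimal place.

tax = $35.4 per unit

Social marginal benefit = demand − MEC = 182.4 - 4.4Q.
Set SMB = MC: 182.4 - 4.4Q = 8.8 + 2.1Q → Q* = 26.7077.
The Pigouvian tax equals MEC at Q*: 11.4 + 0.9×26.7077 = 35.4369.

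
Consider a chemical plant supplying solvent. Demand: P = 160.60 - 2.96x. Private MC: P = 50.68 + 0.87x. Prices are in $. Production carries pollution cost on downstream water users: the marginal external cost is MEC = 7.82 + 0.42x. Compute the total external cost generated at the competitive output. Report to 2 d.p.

$397.40

Market equilibrium (private): 50.68 + 0.87x = 160.60 - 2.96x → x_m = 28.6997.
Total external cost = ∫₀^{x_m} (7.82 + 0.42x) dx = 7.82×28.6997 + ½×0.42×28.6997² = 397.4029.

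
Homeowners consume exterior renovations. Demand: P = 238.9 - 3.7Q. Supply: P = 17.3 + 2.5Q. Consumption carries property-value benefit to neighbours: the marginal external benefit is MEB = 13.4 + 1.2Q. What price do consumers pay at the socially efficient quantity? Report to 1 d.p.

P = 65.0

Social marginal benefit = demand + MEB = 252.3 - 2.5Q.
Set SMB = MC: 252.3 - 2.5Q = 17.3 + 2.5Q → Q* = 47.0000.
Consumer price on the demand curve at Q*: 238.9 − 3.7×47.0000 = 65.0000.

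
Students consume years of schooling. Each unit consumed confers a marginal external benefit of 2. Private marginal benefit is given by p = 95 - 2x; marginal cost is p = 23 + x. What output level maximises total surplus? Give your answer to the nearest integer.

Social marginal benefit = demand + MEB = 97 - 2x.
Set SMB = MC: 97 - 2x = 23 + x → x* = 24.6667.

x* = 25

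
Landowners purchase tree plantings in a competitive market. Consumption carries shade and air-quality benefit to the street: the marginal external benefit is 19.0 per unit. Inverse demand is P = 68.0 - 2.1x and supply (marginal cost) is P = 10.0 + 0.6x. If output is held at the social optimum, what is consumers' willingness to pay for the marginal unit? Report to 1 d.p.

Social marginal benefit = demand + MEB = 87.0 - 2.1x.
Set SMB = MC: 87.0 - 2.1x = 10.0 + 0.6x → x* = 28.5185.
Consumer price on the demand curve at x*: 68.0 − 2.1×28.5185 = 8.1112.

P = 8.1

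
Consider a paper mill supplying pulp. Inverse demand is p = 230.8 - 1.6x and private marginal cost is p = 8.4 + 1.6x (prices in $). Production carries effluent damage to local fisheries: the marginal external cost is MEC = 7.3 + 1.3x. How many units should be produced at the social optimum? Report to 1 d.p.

Social marginal cost = private MC + MEC = 15.7 + 2.9x.
Set SMC = demand: 15.7 + 2.9x = 230.8 - 1.6x → x* = 47.8000.

x* = 47.8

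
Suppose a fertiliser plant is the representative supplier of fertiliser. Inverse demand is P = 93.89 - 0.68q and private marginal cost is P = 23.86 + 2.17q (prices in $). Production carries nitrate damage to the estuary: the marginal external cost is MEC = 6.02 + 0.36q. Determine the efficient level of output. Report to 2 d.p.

Social marginal cost = private MC + MEC = 29.88 + 2.53q.
Set SMC = demand: 29.88 + 2.53q = 93.89 - 0.68q → q* = 19.9408.

q* = 19.94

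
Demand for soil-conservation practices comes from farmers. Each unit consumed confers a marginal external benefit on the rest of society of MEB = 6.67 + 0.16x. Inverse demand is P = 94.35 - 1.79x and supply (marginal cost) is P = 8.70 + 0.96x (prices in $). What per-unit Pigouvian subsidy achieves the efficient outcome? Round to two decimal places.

subsidy = $12.37 per unit

Social marginal benefit = demand + MEB = 101.02 - 1.63x.
Set SMB = MC: 101.02 - 1.63x = 8.70 + 0.96x → x* = 35.6448.
The Pigouvian subsidy equals MEB at x*: 6.67 + 0.16×35.6448 = 12.3732.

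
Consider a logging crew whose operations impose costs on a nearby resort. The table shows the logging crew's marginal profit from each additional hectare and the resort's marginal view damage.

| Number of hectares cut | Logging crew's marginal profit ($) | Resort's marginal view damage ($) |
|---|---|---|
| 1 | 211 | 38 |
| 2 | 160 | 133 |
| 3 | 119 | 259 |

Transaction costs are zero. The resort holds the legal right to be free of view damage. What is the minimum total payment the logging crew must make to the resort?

$171

Efficient level: marginal profit ≥ marginal view damage through level 2, so k* = 2.
With the resort holding the right, the logging crew must at least compensate total damage at k*: 38 + 133 = 171.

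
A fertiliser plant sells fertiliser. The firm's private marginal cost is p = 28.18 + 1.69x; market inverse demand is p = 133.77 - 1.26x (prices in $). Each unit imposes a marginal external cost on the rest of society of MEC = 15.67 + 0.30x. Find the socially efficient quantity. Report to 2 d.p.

Social marginal cost = private MC + MEC = 43.85 + 1.99x.
Set SMC = demand: 43.85 + 1.99x = 133.77 - 1.26x → x* = 27.6677.

x* = 27.67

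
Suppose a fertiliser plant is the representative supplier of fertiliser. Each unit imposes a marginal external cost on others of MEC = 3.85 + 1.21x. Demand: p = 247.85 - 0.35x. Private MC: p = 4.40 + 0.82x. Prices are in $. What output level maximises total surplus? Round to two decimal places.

x* = 100.67

Social marginal cost = private MC + MEC = 8.25 + 2.03x.
Set SMC = demand: 8.25 + 2.03x = 247.85 - 0.35x → x* = 100.6723.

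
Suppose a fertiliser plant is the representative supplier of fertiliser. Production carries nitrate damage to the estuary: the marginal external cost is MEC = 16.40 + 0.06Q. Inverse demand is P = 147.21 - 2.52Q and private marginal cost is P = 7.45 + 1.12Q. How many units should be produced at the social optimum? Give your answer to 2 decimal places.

Social marginal cost = private MC + MEC = 23.85 + 1.18Q.
Set SMC = demand: 23.85 + 1.18Q = 147.21 - 2.52Q → Q* = 33.3405.

Q* = 33.34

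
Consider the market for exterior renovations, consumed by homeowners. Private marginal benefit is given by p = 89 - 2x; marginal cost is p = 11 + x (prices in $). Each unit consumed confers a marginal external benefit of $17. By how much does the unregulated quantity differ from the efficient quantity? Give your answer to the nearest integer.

6 units

Market equilibrium (private): 11 + x = 89 - 2x → x_m = 26.0000.
Social marginal benefit = demand + MEB = 106 - 2x.
Set SMB = MC: 106 - 2x = 11 + x → x* = 31.6667.
Gap = |26.0000 − 31.6667| = 5.6667.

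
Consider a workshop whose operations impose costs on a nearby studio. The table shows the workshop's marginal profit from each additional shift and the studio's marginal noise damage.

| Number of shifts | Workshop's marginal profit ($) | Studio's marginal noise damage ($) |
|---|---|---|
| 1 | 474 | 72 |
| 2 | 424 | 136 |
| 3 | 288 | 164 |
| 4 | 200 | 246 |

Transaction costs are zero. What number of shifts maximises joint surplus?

Bargaining reaches the level where marginal profit last exceeds marginal noise damage.
That holds through level 3 (288 ≥ 164) but not at 4 (200 < 246).

3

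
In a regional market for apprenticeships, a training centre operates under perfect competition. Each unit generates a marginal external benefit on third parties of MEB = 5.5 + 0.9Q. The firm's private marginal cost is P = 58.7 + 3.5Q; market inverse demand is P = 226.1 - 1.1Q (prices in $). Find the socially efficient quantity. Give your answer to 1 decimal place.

Q* = 46.7

Social marginal cost = private MC − MEB = 53.2 + 2.6Q.
Set SMC = demand: 53.2 + 2.6Q = 226.1 - 1.1Q → Q* = 46.7297.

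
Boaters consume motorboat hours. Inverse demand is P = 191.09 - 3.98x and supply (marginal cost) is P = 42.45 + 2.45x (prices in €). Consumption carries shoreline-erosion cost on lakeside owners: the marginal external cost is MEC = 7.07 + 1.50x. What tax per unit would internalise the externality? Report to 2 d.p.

tax = €33.85 per unit

Social marginal benefit = demand − MEC = 184.02 - 5.48x.
Set SMB = MC: 184.02 - 5.48x = 42.45 + 2.45x → x* = 17.8525.
The Pigouvian tax equals MEC at x*: 7.07 + 1.50×17.8525 = 33.8488.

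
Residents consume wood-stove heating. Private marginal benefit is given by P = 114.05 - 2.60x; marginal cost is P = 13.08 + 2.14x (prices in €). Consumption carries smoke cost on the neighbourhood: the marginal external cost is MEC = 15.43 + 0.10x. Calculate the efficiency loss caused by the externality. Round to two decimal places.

Market equilibrium (private): 13.08 + 2.14x = 114.05 - 2.60x → x_m = 21.3017.
Social marginal benefit = demand − MEC = 98.62 - 2.70x.
Set SMB = MC: 98.62 - 2.70x = 13.08 + 2.14x → x* = 17.6736.
Between x* and x_m the wedge MC − SMB runs linearly from 0 to MEC(x_m), so the loss is a triangle.
DWL = ½ × 3.6281 × 17.5602 = 31.8551.

DWL = €31.86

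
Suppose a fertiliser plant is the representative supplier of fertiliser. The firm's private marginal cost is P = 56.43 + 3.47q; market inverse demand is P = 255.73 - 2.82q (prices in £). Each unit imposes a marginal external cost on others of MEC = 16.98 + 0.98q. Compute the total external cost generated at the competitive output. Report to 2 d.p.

£1029.95

Market equilibrium (private): 56.43 + 3.47q = 255.73 - 2.82q → q_m = 31.6852.
Total external cost = ∫₀^{q_m} (16.98 + 0.98q) dq = 16.98×31.6852 + ½×0.98×31.6852² = 1029.9511.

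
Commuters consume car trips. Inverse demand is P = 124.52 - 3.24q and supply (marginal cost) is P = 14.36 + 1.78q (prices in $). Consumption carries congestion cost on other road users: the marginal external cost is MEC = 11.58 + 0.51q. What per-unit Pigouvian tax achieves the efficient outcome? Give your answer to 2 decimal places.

tax = $20.67 per unit

Social marginal benefit = demand − MEC = 112.94 - 3.75q.
Set SMB = MC: 112.94 - 3.75q = 14.36 + 1.78q → q* = 17.8264.
The Pigouvian tax equals MEC at q*: 11.58 + 0.51×17.8264 = 20.6715.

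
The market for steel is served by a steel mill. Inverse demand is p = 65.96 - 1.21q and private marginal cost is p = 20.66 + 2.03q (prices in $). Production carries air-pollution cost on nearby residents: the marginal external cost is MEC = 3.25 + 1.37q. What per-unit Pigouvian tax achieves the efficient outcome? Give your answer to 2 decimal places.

Social marginal cost = private MC + MEC = 23.91 + 3.40q.
Set SMC = demand: 23.91 + 3.40q = 65.96 - 1.21q → q* = 9.1215.
The Pigouvian tax equals MEC at q*: 3.25 + 1.37×9.1215 = 15.7465.

tax = $15.75 per unit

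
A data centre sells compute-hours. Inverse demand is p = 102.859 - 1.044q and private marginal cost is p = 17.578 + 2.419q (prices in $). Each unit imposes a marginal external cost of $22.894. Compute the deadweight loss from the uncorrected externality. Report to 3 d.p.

Market equilibrium (private): 17.578 + 2.419q = 102.859 - 1.044q → q_m = 24.6263.
Social marginal cost = private MC + MEC = 40.472 + 2.419q.
Set SMC = demand: 40.472 + 2.419q = 102.859 - 1.044q → q* = 18.0153.
Between q* and q_m the wedge SMC − demand runs linearly from 0 to MEC(q_m), so the loss is a triangle.
DWL = ½ × 6.6110 × 22.8940 = 75.6761.

DWL = $75.676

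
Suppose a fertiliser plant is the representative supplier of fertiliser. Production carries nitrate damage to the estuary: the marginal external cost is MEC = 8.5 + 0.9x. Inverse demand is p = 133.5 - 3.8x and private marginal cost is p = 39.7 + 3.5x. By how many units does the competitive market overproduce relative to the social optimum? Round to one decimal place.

2.4 units

Market equilibrium (private): 39.7 + 3.5x = 133.5 - 3.8x → x_m = 12.8493.
Social marginal cost = private MC + MEC = 48.2 + 4.4x.
Set SMC = demand: 48.2 + 4.4x = 133.5 - 3.8x → x* = 10.4024.
Gap = |12.8493 − 10.4024| = 2.4469.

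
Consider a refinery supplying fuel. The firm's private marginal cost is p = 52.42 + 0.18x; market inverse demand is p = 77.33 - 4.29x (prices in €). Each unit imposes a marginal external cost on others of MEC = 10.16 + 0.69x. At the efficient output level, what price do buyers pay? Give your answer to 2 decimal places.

P = €65.07

Social marginal cost = private MC + MEC = 62.58 + 0.87x.
Set SMC = demand: 62.58 + 0.87x = 77.33 - 4.29x → x* = 2.8585.
Consumer price on the demand curve at x*: 77.33 − 4.29×2.8585 = 65.0670.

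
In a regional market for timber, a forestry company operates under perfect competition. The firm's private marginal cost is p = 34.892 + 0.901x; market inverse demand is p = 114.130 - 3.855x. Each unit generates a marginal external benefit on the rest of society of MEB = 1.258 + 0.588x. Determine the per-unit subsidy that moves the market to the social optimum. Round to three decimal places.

subsidy = 12.614 per unit

Social marginal cost = private MC − MEB = 33.634 + 0.313x.
Set SMC = demand: 33.634 + 0.313x = 114.130 - 3.855x → x* = 19.3129.
The Pigouvian subsidy equals MEB at x*: 1.258 + 0.588×19.3129 = 12.6140.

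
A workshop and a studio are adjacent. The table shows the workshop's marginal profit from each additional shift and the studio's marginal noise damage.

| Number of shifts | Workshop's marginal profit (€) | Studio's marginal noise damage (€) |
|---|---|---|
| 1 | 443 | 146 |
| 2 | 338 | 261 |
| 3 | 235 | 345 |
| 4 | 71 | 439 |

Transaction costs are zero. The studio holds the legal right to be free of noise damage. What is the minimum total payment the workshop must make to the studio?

Efficient level: marginal profit ≥ marginal noise damage through level 2, so k* = 2.
With the studio holding the right, the workshop must at least compensate total damage at k*: 146 + 261 = 407.

€407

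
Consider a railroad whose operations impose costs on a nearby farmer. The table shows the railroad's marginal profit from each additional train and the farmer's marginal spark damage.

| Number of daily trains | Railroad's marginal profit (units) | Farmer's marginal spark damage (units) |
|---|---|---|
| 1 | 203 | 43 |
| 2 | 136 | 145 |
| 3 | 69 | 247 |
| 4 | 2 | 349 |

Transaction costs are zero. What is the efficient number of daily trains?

1

Bargaining reaches the level where marginal profit last exceeds marginal spark damage.
That holds through level 1 (203 ≥ 43) but not at 2 (136 < 145).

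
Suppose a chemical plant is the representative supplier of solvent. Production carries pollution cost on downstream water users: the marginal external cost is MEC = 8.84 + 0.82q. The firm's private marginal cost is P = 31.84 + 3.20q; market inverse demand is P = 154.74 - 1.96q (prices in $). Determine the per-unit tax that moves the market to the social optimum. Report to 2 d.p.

tax = $24.48 per unit

Social marginal cost = private MC + MEC = 40.68 + 4.02q.
Set SMC = demand: 40.68 + 4.02q = 154.74 - 1.96q → q* = 19.0736.
The Pigouvian tax equals MEC at q*: 8.84 + 0.82×19.0736 = 24.4804.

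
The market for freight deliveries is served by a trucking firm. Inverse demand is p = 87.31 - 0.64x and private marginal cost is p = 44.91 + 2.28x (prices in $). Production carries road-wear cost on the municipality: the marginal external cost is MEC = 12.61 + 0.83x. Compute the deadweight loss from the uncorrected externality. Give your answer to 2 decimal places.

DWL = $81.10

Market equilibrium (private): 44.91 + 2.28x = 87.31 - 0.64x → x_m = 14.5205.
Social marginal cost = private MC + MEC = 57.52 + 3.11x.
Set SMC = demand: 57.52 + 3.11x = 87.31 - 0.64x → x* = 7.9440.
The welfare-loss triangle has base |x_m − x*| and height MEC(x_m) (the vertical gap between SMC and demand is zero at x* and MEC at x_m).
DWL = ½ × 6.5765 × 24.6621 = 81.0952.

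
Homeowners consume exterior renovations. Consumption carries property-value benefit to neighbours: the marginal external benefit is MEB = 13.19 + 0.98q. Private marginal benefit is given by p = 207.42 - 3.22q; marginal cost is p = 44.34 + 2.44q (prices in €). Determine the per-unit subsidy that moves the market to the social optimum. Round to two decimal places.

subsidy = €50.10 per unit

Social marginal benefit = demand + MEB = 220.61 - 2.24q.
Set SMB = MC: 220.61 - 2.24q = 44.34 + 2.44q → q* = 37.6645.
The Pigouvian subsidy equals MEB at q*: 13.19 + 0.98×37.6645 = 50.1012.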